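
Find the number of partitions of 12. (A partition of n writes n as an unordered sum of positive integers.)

77

Systematic enumeration (by largest part, then next-largest, …) yields 77.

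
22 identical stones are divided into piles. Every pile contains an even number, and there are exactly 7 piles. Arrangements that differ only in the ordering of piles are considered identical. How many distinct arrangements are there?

They are:
10, 2, 2, 2, 2, 2, 2
8, 4, 2, 2, 2, 2, 2
6, 6, 2, 2, 2, 2, 2
6, 4, 4, 2, 2, 2, 2
4, 4, 4, 4, 2, 2, 2
Counting gives 5.

5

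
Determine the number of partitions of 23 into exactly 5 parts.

141

There are 141 such partitions.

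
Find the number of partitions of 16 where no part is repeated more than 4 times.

Direct enumeration gives 164 partitions.

164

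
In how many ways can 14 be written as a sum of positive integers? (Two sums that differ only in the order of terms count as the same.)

135

Direct enumeration gives 135 partitions.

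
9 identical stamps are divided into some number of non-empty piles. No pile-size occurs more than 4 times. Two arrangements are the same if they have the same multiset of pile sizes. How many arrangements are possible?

They are:
9
8,1
7,2
7,1,1
6,3
6,2,1
6,1,1,1
5,4
5,3,1
5,2,2
5,2,1,1
5,1,1,1,1
4,4,1
4,3,2
4,3,1,1
4,2,2,1
4,2,1,1,1
3,3,3
3,3,2,1
3,3,1,1,1
3,2,2,2
3,2,2,1,1
3,2,1,1,1,1
2,2,2,2,1
2,2,2,1,1,1
Counting gives 25.

25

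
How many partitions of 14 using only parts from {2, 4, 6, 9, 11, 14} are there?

9

Enumerating:
14
2+6+6
4+4+6
2+2+4+6
2+2+2+2+6
2+4+4+4
2+2+2+4+4
2+2+2+2+2+4
2+2+2+2+2+2+2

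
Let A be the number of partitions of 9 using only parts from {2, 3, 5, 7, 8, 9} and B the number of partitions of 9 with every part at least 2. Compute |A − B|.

Partitions of 9 using only parts from {2, 3, 5, 7, 8, 9}: 5.
Partitions of 9 with every part at least 2: 8.
|5 − 8| = 3.

3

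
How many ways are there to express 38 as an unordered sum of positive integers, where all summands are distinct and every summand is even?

A partial list (first 12 by largest part):
38
36, 2
34, 4
32, 6
32, 4, 2
30, 8
30, 6, 2
28, 10
28, 8, 2
28, 6, 4
26, 12
26, 10, 2
…and 42 more, for 54 total.

54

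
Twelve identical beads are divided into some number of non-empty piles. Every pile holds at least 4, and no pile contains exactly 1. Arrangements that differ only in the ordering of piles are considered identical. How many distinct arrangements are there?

The partitions of 12 that satisfy the conditions:
12
8, 4
7, 5
6, 6
4, 4, 4

5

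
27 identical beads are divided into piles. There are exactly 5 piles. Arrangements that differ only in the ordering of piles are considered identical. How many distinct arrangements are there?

255

Systematic enumeration (by largest part, then next-largest, …) yields 255.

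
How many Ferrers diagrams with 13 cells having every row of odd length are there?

Listing the qualifying partitions of 13:
13
11 + 1 + 1
9 + 3 + 1
9 + 1 + 1 + 1 + 1
7 + 5 + 1
7 + 3 + 3
7 + 3 + 1 + 1 + 1
7 + 1 + 1 + 1 + 1 + 1 + 1
5 + 5 + 3
5 + 5 + 1 + 1 + 1
5 + 3 + 3 + 1 + 1
5 + 3 + 1 + 1 + 1 + 1 + 1
5 + 1 + 1 + 1 + 1 + 1 + 1 + 1 + 1
3 + 3 + 3 + 3 + 1
3 + 3 + 3 + 1 + 1 + 1 + 1
3 + 3 + 1 + 1 + 1 + 1 + 1 + 1 + 1
3 + 1 + 1 + 1 + 1 + 1 + 1 + 1 + 1 + 1 + 1
1 + 1 + 1 + 1 + 1 + 1 + 1 + 1 + 1 + 1 + 1 + 1 + 1

18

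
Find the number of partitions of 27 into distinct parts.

192

Enumerating by decreasing first part gives 192 partitions in all.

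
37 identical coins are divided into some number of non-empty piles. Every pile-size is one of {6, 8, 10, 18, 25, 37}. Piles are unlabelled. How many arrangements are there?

2

Enumerating:
37
25+6+6
That's 2 in total.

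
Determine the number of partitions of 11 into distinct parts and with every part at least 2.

7

Enumerating:
11
9,2
8,3
7,4
6,5
6,3,2
5,4,2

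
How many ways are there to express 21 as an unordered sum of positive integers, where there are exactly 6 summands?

A full systematic count gives 110.

110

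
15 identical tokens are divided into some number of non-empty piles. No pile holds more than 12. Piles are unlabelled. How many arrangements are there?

A full systematic count gives 172.

172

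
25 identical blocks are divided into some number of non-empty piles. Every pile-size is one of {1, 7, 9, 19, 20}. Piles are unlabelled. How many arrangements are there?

11

Enumerating:
1+1+1+1+1+20
1+1+1+1+1+1+19
7+9+9
1+1+1+1+1+1+1+9+9
1+1+7+7+9
1+1+1+1+1+1+1+1+1+7+9
1+1+1+1+1+1+1+1+1+1+1+1+1+1+1+1+9
1+1+1+1+7+7+7
1+1+1+1+1+1+1+1+1+1+1+7+7
1+1+1+1+1+1+1+1+1+1+1+1+1+1+1+1+1+1+7
1+1+1+1+1+1+1+1+1+1+1+1+1+1+1+1+1+1+1+1+1+1+1+1+1
Counting gives 11.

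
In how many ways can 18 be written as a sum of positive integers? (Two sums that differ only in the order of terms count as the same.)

Direct enumeration gives 385 partitions.

385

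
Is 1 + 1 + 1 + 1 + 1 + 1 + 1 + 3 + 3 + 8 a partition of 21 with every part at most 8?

The parts sum to 21, and the condition 'no summand exceeds 8' holds.

Yes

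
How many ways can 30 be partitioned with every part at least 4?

140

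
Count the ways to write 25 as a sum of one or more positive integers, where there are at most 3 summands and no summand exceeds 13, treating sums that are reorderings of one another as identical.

23

They are:
13, 12
13, 11, 1
13, 10, 2
13, 9, 3
13, 8, 4
13, 7, 5
13, 6, 6
12, 12, 1
12, 11, 2
12, 10, 3
12, 9, 4
12, 8, 5
12, 7, 6
11, 11, 3
11, 10, 4
11, 9, 5
11, 8, 6
11, 7, 7
10, 10, 5
10, 9, 6
10, 8, 7
9, 9, 7
9, 8, 8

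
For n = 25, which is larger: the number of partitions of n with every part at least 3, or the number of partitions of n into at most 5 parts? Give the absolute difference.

Partitions of 25 with every part at least 3: 130.
Partitions of 25 into at most 5 parts: 377.
|130 − 377| = 247.

247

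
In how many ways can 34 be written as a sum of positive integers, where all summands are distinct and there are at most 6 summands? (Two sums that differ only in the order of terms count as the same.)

Counting exhaustively, 501 partitions satisfy the conditions.

501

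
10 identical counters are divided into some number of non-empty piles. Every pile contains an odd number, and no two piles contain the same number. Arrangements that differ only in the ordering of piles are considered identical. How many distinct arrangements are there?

Listing the qualifying partitions of 10:
9,1
7,3
That's 2 in total.

2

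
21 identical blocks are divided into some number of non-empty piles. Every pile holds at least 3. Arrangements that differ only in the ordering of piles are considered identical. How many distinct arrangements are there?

A partial list (first 12 by largest part):
21
3 + 18
4 + 17
5 + 16
6 + 15
3 + 3 + 15
7 + 14
3 + 4 + 14
8 + 13
3 + 5 + 13
4 + 4 + 13
9 + 12
…and 48 more, for 60 total.

60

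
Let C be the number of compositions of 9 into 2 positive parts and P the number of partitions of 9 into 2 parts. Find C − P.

Compositions: C(8,1) = 8.
Unordered (partitions into 2 parts): 4.
Difference: 8 − 4 = 4.

4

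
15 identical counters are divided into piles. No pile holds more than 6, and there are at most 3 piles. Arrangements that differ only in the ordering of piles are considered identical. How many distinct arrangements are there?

3

The partitions of 15 that satisfy the conditions:
6+6+3
6+5+4
5+5+5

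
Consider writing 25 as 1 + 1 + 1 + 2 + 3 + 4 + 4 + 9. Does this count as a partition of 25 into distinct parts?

The parts sum to 25, and the condition 'all summands are distinct' is violated.

No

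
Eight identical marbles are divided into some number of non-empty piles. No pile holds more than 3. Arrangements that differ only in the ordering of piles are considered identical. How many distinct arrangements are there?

10

Enumerating:
3 + 3 + 2
3 + 3 + 1 + 1
3 + 2 + 2 + 1
3 + 2 + 1 + 1 + 1
3 + 1 + 1 + 1 + 1 + 1
2 + 2 + 2 + 2
2 + 2 + 2 + 1 + 1
2 + 2 + 1 + 1 + 1 + 1
2 + 1 + 1 + 1 + 1 + 1 + 1
1 + 1 + 1 + 1 + 1 + 1 + 1 + 1
Counting gives 10.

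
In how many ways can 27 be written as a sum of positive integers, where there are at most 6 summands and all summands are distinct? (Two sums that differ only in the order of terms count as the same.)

Systematic enumeration (by largest part, then next-largest, …) yields 192.

192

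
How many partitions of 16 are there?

231

Direct enumeration gives 231 partitions.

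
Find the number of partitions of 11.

A partial list (first 12 by largest part):
11
10, 1
9, 2
9, 1, 1
8, 3
8, 2, 1
8, 1, 1, 1
7, 4
7, 3, 1
7, 2, 2
7, 2, 1, 1
7, 1, 1, 1, 1
…and 44 more, for 56 total.

56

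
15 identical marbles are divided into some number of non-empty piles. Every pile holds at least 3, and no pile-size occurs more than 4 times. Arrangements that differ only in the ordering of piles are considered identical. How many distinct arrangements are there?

They are:
15
12+3
11+4
10+5
9+6
9+3+3
8+7
8+4+3
7+5+3
7+4+4
6+6+3
6+5+4
6+3+3+3
5+5+5
5+4+3+3
4+4+4+3
Counting gives 16.

16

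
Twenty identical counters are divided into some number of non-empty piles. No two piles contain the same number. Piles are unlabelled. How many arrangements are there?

64

A partial list (first 12 by largest part):
20
1+19
2+18
3+17
1+2+17
4+16
1+3+16
5+15
1+4+15
2+3+15
6+14
1+5+14
…and 52 more, for 64 total.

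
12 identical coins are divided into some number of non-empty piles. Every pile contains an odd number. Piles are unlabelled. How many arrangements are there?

15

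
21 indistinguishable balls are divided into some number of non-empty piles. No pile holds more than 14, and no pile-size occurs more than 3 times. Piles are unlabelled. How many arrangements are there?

369

Direct enumeration gives 369 partitions.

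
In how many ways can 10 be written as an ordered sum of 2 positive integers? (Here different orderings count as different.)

Equivalently, choose which 1 of the 9 gaps become plus signs: C(9,1) = 9.

9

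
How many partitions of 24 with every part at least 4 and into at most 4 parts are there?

44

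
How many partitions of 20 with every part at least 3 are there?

A partial list (first 12 by largest part):
20
17,3
16,4
15,5
14,6
14,3,3
13,7
13,4,3
12,8
12,5,3
12,4,4
11,9
…and 37 more, for 49 total.

49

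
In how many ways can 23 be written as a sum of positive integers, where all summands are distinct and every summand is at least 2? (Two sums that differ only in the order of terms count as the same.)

56

A partial list (first 12 by largest part):
23
21, 2
20, 3
19, 4
18, 5
18, 3, 2
17, 6
17, 4, 2
16, 7
16, 5, 2
16, 4, 3
15, 8
…and 44 more, for 56 total.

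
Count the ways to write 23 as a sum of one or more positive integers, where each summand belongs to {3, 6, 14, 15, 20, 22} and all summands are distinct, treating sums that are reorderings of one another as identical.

2

Enumerating:
3 + 20
3 + 6 + 14
Counting gives 2.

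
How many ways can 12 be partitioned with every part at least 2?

Enumerating:
12
10,2
9,3
8,4
8,2,2
7,5
7,3,2
6,6
6,4,2
6,3,3
6,2,2,2
5,5,2
5,4,3
5,3,2,2
4,4,4
4,4,2,2
4,3,3,2
4,2,2,2,2
3,3,3,3
3,3,2,2,2
2,2,2,2,2,2

21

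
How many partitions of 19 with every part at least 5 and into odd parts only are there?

3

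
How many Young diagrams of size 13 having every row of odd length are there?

18

The partitions of 13 that satisfy the conditions:
13
11,1,1
9,3,1
9,1,1,1,1
7,5,1
7,3,3
7,3,1,1,1
7,1,1,1,1,1,1
5,5,3
5,5,1,1,1
5,3,3,1,1
5,3,1,1,1,1,1
5,1,1,1,1,1,1,1,1
3,3,3,3,1
3,3,3,1,1,1,1
3,3,1,1,1,1,1,1,1
3,1,1,1,1,1,1,1,1,1,1
1,1,1,1,1,1,1,1,1,1,1,1,1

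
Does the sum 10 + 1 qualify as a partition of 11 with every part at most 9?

The parts sum to 11, and the condition 'no summand exceeds 9' is violated.

No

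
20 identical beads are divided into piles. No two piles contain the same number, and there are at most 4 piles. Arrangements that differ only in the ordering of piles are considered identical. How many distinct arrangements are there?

57

There are too many to list fully; the first 12 (by largest part) are:
20
19+1
18+2
17+3
17+2+1
16+4
16+3+1
15+5
15+4+1
15+3+2
14+6
14+5+1
…and 45 more, for 57 total.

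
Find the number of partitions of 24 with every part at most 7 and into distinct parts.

2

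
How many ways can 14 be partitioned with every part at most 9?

123

There are 123 such partitions.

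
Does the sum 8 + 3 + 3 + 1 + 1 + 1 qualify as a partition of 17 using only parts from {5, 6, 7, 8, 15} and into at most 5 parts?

No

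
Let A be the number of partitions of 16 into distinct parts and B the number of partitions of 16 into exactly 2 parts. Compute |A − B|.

Partitions of 16 into distinct parts: 32.
Partitions of 16 into exactly 2 parts: 8.
|32 − 8| = 24.

24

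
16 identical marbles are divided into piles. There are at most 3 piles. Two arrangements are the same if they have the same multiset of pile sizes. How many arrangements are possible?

30

A partial list (first 12 by largest part):
16
1 + 15
2 + 14
1 + 1 + 14
3 + 13
1 + 2 + 13
4 + 12
1 + 3 + 12
2 + 2 + 12
5 + 11
1 + 4 + 11
2 + 3 + 11
…and 18 more, for 30 total.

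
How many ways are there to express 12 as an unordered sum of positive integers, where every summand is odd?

15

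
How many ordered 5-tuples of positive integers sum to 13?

495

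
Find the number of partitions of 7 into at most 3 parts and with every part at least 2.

4

They are:
7
5+2
4+3
3+2+2
That's 4 in total.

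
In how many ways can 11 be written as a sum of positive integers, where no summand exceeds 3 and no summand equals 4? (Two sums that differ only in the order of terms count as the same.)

The partitions of 11 that satisfy the conditions:
3+3+3+2
3+3+3+1+1
3+3+2+2+1
3+3+2+1+1+1
3+3+1+1+1+1+1
3+2+2+2+2
3+2+2+2+1+1
3+2+2+1+1+1+1
3+2+1+1+1+1+1+1
3+1+1+1+1+1+1+1+1
2+2+2+2+2+1
2+2+2+2+1+1+1
2+2+2+1+1+1+1+1
2+2+1+1+1+1+1+1+1
2+1+1+1+1+1+1+1+1+1
1+1+1+1+1+1+1+1+1+1+1
Counting gives 16.

16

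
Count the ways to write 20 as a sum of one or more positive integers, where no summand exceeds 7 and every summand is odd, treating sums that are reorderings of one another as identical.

34

There are too many to list fully; the first 12 (by largest part) are:
7,7,5,1
7,7,3,3
7,7,3,1,1,1
7,7,1,1,1,1,1,1
7,5,5,3
7,5,5,1,1,1
7,5,3,3,1,1
7,5,3,1,1,1,1,1
7,5,1,1,1,1,1,1,1,1
7,3,3,3,3,1
7,3,3,3,1,1,1,1
7,3,3,1,1,1,1,1,1,1
…and 22 more, for 34 total.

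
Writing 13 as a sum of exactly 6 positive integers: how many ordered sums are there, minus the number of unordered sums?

Ordered (compositions into 6 parts): C(12,5) = 792.
Unordered (partitions into 6 parts): 14.
Difference: 792 − 14 = 778.

778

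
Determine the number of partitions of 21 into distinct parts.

76

Direct enumeration gives 76 partitions.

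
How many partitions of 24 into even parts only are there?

77

There are 77 such partitions.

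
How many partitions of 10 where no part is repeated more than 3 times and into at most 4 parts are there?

They are:
10
9,1
8,2
8,1,1
7,3
7,2,1
7,1,1,1
6,4
6,3,1
6,2,2
6,2,1,1
5,5
5,4,1
5,3,2
5,3,1,1
5,2,2,1
4,4,2
4,4,1,1
4,3,3
4,3,2,1
4,2,2,2
3,3,3,1
3,3,2,2
Counting gives 23.

23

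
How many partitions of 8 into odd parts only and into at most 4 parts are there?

They are:
7, 1
5, 3
5, 1, 1, 1
3, 3, 1, 1
Counting gives 4.

4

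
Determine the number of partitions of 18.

Counting exhaustively, 385 partitions satisfy the conditions.

385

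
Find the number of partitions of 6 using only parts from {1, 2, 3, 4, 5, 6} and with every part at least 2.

They are:
6
4, 2
3, 3
2, 2, 2
That's 4 in total.

4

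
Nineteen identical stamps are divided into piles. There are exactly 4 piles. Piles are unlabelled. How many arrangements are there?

54

There are too many to list fully; the first 12 (by largest part) are:
16 + 1 + 1 + 1
15 + 2 + 1 + 1
14 + 3 + 1 + 1
14 + 2 + 2 + 1
13 + 4 + 1 + 1
13 + 3 + 2 + 1
13 + 2 + 2 + 2
12 + 5 + 1 + 1
12 + 4 + 2 + 1
12 + 3 + 3 + 1
12 + 3 + 2 + 2
11 + 6 + 1 + 1
…and 42 more, for 54 total.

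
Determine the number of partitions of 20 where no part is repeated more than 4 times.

409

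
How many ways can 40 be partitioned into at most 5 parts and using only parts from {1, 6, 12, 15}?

2

They are:
15, 12, 12, 1
15, 12, 6, 6, 1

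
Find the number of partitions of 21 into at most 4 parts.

120

Direct enumeration gives 120 partitions.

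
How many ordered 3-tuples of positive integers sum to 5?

6

Equivalently, choose which 2 of the 4 gaps become plus signs: C(4,2) = 6.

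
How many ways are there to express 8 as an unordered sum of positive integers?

22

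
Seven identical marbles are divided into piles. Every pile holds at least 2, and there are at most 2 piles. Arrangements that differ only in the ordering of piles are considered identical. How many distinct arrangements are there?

3

Listing the qualifying partitions of 7:
7
5 + 2
4 + 3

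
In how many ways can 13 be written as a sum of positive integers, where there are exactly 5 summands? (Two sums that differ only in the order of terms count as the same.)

18

Listing the qualifying partitions of 13:
9, 1, 1, 1, 1
8, 2, 1, 1, 1
7, 3, 1, 1, 1
7, 2, 2, 1, 1
6, 4, 1, 1, 1
6, 3, 2, 1, 1
6, 2, 2, 2, 1
5, 5, 1, 1, 1
5, 4, 2, 1, 1
5, 3, 3, 1, 1
5, 3, 2, 2, 1
5, 2, 2, 2, 2
4, 4, 3, 1, 1
4, 4, 2, 2, 1
4, 3, 3, 2, 1
4, 3, 2, 2, 2
3, 3, 3, 3, 1
3, 3, 3, 2, 2
That's 18 in total.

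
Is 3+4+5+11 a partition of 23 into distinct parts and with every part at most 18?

Yes

The parts sum to 23, and the condition 'all summands are distinct' holds; the condition 'no summand exceeds 18' holds.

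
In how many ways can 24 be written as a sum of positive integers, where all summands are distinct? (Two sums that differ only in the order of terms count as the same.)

122

A full systematic count gives 122.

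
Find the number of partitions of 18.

Direct enumeration gives 385 partitions.

385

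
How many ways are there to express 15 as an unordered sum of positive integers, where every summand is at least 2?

41

A partial list (first 12 by largest part):
15
13,2
12,3
11,4
11,2,2
10,5
10,3,2
9,6
9,4,2
9,3,3
9,2,2,2
8,7
…and 29 more, for 41 total.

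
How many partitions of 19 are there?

490

Enumerating by decreasing first part gives 490 partitions in all.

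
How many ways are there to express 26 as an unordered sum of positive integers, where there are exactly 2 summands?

13

Listing the qualifying partitions of 26:
25,1
24,2
23,3
22,4
21,5
20,6
19,7
18,8
17,9
16,10
15,11
14,12
13,13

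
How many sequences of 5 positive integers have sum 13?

By stars and bars with positive parts, the count is C(12,4) = 495.

495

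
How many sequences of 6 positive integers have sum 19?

8568

By stars and bars with positive parts, the count is C(18,5) = 8568.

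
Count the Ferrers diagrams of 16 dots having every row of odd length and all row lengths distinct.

5

They are:
15, 1
13, 3
11, 5
9, 7
7, 5, 3, 1
That's 5 in total.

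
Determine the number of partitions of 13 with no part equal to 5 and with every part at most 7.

61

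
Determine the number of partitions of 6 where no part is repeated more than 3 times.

Listing the qualifying partitions of 6:
6
5, 1
4, 2
4, 1, 1
3, 3
3, 2, 1
3, 1, 1, 1
2, 2, 2
2, 2, 1, 1

9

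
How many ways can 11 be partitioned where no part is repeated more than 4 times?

A partial list (first 12 by largest part):
11
1,10
2,9
1,1,9
3,8
1,2,8
1,1,1,8
4,7
1,3,7
2,2,7
1,1,2,7
1,1,1,1,7
…and 32 more, for 44 total.

44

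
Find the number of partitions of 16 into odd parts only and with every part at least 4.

2

The partitions of 16 that satisfy the conditions:
11+5
9+7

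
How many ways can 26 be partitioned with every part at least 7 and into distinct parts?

They are:
26
19 + 7
18 + 8
17 + 9
16 + 10
15 + 11
14 + 12
11 + 8 + 7
10 + 9 + 7

9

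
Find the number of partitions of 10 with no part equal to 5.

35

A partial list (first 12 by largest part):
10
9+1
8+2
8+1+1
7+3
7+2+1
7+1+1+1
6+4
6+3+1
6+2+2
6+2+1+1
6+1+1+1+1
…and 23 more, for 35 total.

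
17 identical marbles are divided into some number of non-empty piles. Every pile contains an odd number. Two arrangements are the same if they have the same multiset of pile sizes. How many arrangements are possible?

38

A partial list (first 12 by largest part):
17
15, 1, 1
13, 3, 1
13, 1, 1, 1, 1
11, 5, 1
11, 3, 3
11, 3, 1, 1, 1
11, 1, 1, 1, 1, 1, 1
9, 7, 1
9, 5, 3
9, 5, 1, 1, 1
9, 3, 3, 1, 1
…and 26 more, for 38 total.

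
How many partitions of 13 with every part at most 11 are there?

99

Systematic enumeration (by largest part, then next-largest, …) yields 99.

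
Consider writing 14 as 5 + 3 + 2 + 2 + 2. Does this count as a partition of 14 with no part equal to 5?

The parts sum to 14, and the condition 'no summand equals 5' is violated.

No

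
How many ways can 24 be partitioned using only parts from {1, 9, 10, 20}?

Listing the qualifying partitions of 24:
1 + 1 + 1 + 1 + 20
1 + 1 + 1 + 1 + 10 + 10
1 + 1 + 1 + 1 + 1 + 9 + 10
1 + 1 + 1 + 1 + 1 + 1 + 1 + 1 + 1 + 1 + 1 + 1 + 1 + 1 + 10
1 + 1 + 1 + 1 + 1 + 1 + 9 + 9
1 + 1 + 1 + 1 + 1 + 1 + 1 + 1 + 1 + 1 + 1 + 1 + 1 + 1 + 1 + 9
1 + 1 + 1 + 1 + 1 + 1 + 1 + 1 + 1 + 1 + 1 + 1 + 1 + 1 + 1 + 1 + 1 + 1 + 1 + 1 + 1 + 1 + 1 + 1

7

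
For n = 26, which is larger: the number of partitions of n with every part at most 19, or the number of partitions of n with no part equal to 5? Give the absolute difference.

762

Partitions of 26 with every part at most 19: 2406.
Partitions of 26 with no part equal to 5: 1644.
|2406 − 1644| = 762.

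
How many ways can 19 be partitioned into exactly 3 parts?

There are too many to list fully; the first 12 (by largest part) are:
1+1+17
1+2+16
1+3+15
2+2+15
1+4+14
2+3+14
1+5+13
2+4+13
3+3+13
1+6+12
2+5+12
3+4+12
…and 18 more, for 30 total.

30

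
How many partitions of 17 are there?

297

There are 297 such partitions.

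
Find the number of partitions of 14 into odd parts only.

Listing the qualifying partitions of 14:
13, 1
11, 3
11, 1, 1, 1
9, 5
9, 3, 1, 1
9, 1, 1, 1, 1, 1
7, 7
7, 5, 1, 1
7, 3, 3, 1
7, 3, 1, 1, 1, 1
7, 1, 1, 1, 1, 1, 1, 1
5, 5, 3, 1
5, 5, 1, 1, 1, 1
5, 3, 3, 3
5, 3, 3, 1, 1, 1
5, 3, 1, 1, 1, 1, 1, 1
5, 1, 1, 1, 1, 1, 1, 1, 1, 1
3, 3, 3, 3, 1, 1
3, 3, 3, 1, 1, 1, 1, 1
3, 3, 1, 1, 1, 1, 1, 1, 1, 1
3, 1, 1, 1, 1, 1, 1, 1, 1, 1, 1, 1
1, 1, 1, 1, 1, 1, 1, 1, 1, 1, 1, 1, 1, 1
Counting gives 22.

22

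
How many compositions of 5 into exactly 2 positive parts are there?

4

By stars and bars with positive parts, the count is C(4,1) = 4.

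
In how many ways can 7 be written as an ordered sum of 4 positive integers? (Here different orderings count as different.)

20

Place 3 bars in the 6 internal gaps of a row of 7 dots: C(6,3) = 20.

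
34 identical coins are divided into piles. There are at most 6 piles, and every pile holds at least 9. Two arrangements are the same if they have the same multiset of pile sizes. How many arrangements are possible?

18

Listing the qualifying partitions of 34:
34
9+25
10+24
11+23
12+22
13+21
14+20
15+19
16+18
17+17
9+9+16
9+10+15
9+11+14
10+10+14
9+12+13
10+11+13
10+12+12
11+11+12
Counting gives 18.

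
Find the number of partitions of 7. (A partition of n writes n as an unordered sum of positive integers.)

Listing the qualifying partitions of 7:
7
1+6
2+5
1+1+5
3+4
1+2+4
1+1+1+4
1+3+3
2+2+3
1+1+2+3
1+1+1+1+3
1+2+2+2
1+1+1+2+2
1+1+1+1+1+2
1+1+1+1+1+1+1

15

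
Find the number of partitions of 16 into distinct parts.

A partial list (first 12 by largest part):
16
15, 1
14, 2
13, 3
13, 2, 1
12, 4
12, 3, 1
11, 5
11, 4, 1
11, 3, 2
10, 6
10, 5, 1
…and 20 more, for 32 total.

32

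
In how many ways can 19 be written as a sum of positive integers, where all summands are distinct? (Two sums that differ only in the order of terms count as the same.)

54

A partial list (first 12 by largest part):
19
18, 1
17, 2
16, 3
16, 2, 1
15, 4
15, 3, 1
14, 5
14, 4, 1
14, 3, 2
13, 6
13, 5, 1
…and 42 more, for 54 total.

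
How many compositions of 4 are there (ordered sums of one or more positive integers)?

There are 3 gaps and each independently is a cut or not, giving 2^3 = 8.

8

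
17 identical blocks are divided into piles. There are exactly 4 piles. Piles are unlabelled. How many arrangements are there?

39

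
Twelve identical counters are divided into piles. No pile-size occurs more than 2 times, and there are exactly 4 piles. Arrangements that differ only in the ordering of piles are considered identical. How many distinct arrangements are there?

Enumerating:
8+2+1+1
7+3+1+1
7+2+2+1
6+4+1+1
6+3+2+1
5+5+1+1
5+4+2+1
5+3+3+1
5+3+2+2
4+4+3+1
4+4+2+2
4+3+3+2
That's 12 in total.

12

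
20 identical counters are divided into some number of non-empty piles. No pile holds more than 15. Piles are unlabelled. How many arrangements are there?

615

Direct enumeration gives 615 partitions.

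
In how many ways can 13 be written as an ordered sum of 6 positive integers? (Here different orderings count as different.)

Place 5 bars in the 12 internal gaps of a row of 13 dots: C(12,5) = 792.

792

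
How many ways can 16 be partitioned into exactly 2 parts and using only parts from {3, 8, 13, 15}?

2

Listing the qualifying partitions of 16:
3,13
8,8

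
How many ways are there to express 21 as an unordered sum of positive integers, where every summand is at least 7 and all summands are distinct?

5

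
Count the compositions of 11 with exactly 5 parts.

210

A composition of 11 into 5 positive parts is chosen by placing 4 dividers among the 10 gaps between 11 units: C(10,4) = 210.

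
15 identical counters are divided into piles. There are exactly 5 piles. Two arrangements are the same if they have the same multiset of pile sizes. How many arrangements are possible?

There are too many to list fully; the first 12 (by largest part) are:
11 + 1 + 1 + 1 + 1
10 + 2 + 1 + 1 + 1
9 + 3 + 1 + 1 + 1
9 + 2 + 2 + 1 + 1
8 + 4 + 1 + 1 + 1
8 + 3 + 2 + 1 + 1
8 + 2 + 2 + 2 + 1
7 + 5 + 1 + 1 + 1
7 + 4 + 2 + 1 + 1
7 + 3 + 3 + 1 + 1
7 + 3 + 2 + 2 + 1
7 + 2 + 2 + 2 + 2
…and 18 more, for 30 total.

30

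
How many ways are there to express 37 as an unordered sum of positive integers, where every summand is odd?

Direct enumeration gives 760 partitions.

760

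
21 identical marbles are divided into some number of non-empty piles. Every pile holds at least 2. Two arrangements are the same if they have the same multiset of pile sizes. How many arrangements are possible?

Enumerating by decreasing first part gives 165 partitions in all.

165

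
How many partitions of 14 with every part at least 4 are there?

7

Enumerating:
14
10, 4
9, 5
8, 6
7, 7
6, 4, 4
5, 5, 4
That's 7 in total.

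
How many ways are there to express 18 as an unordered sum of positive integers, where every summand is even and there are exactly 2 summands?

4

They are:
16+2
14+4
12+6
10+8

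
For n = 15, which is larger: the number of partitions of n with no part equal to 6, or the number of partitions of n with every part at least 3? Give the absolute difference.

Partitions of 15 with no part equal to 6: 146.
Partitions of 15 with every part at least 3: 17.
|146 − 17| = 129.

129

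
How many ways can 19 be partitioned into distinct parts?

54

There are too many to list fully; the first 12 (by largest part) are:
19
18,1
17,2
16,3
16,2,1
15,4
15,3,1
14,5
14,4,1
14,3,2
13,6
13,5,1
…and 42 more, for 54 total.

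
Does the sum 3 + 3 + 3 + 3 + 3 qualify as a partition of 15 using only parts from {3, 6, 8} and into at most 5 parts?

Yes

The parts sum to 15, and the condition 'each summand belongs to {3, 6, 8}' holds; the condition 'there are at most 5 summands' holds.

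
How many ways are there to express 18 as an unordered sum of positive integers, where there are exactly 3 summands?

There are too many to list fully; the first 12 (by largest part) are:
16 + 1 + 1
15 + 2 + 1
14 + 3 + 1
14 + 2 + 2
13 + 4 + 1
13 + 3 + 2
12 + 5 + 1
12 + 4 + 2
12 + 3 + 3
11 + 6 + 1
11 + 5 + 2
11 + 4 + 3
…and 15 more, for 27 total.

27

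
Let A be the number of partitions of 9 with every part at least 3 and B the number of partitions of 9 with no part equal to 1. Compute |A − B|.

4

Partitions of 9 with every part at least 3: 4.
Partitions of 9 with no part equal to 1: 8.
|4 − 8| = 4.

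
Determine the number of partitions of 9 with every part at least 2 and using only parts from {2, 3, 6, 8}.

3

Listing the qualifying partitions of 9:
6+3
3+3+3
3+2+2+2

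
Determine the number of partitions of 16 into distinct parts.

32

There are too many to list fully; the first 12 (by largest part) are:
16
15 + 1
14 + 2
13 + 3
13 + 2 + 1
12 + 4
12 + 3 + 1
11 + 5
11 + 4 + 1
11 + 3 + 2
10 + 6
10 + 5 + 1
…and 20 more, for 32 total.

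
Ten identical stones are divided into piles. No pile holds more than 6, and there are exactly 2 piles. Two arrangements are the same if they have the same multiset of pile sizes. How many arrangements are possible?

2

Listing the qualifying partitions of 10:
6+4
5+5
Counting gives 2.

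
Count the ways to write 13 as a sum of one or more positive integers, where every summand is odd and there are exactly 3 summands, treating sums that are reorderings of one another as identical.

5

Listing the qualifying partitions of 13:
11 + 1 + 1
9 + 3 + 1
7 + 5 + 1
7 + 3 + 3
5 + 5 + 3
That's 5 in total.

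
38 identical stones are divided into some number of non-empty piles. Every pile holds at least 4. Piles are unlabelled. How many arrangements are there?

505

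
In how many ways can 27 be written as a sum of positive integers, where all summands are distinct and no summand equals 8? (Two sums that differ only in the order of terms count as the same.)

148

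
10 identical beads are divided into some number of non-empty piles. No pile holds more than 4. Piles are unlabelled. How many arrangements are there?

The partitions of 10 that satisfy the conditions:
4+4+2
4+4+1+1
4+3+3
4+3+2+1
4+3+1+1+1
4+2+2+2
4+2+2+1+1
4+2+1+1+1+1
4+1+1+1+1+1+1
3+3+3+1
3+3+2+2
3+3+2+1+1
3+3+1+1+1+1
3+2+2+2+1
3+2+2+1+1+1
3+2+1+1+1+1+1
3+1+1+1+1+1+1+1
2+2+2+2+2
2+2+2+2+1+1
2+2+2+1+1+1+1
2+2+1+1+1+1+1+1
2+1+1+1+1+1+1+1+1
1+1+1+1+1+1+1+1+1+1

23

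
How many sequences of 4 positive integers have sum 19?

816

Equivalently, choose which 3 of the 18 gaps become plus signs: C(18,3) = 816.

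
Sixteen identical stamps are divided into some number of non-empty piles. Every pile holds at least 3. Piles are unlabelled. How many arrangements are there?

21

Listing the qualifying partitions of 16:
16
13 + 3
12 + 4
11 + 5
10 + 6
10 + 3 + 3
9 + 7
9 + 4 + 3
8 + 8
8 + 5 + 3
8 + 4 + 4
7 + 6 + 3
7 + 5 + 4
7 + 3 + 3 + 3
6 + 6 + 4
6 + 5 + 5
6 + 4 + 3 + 3
5 + 5 + 3 + 3
5 + 4 + 4 + 3
4 + 4 + 4 + 4
4 + 3 + 3 + 3 + 3
Counting gives 21.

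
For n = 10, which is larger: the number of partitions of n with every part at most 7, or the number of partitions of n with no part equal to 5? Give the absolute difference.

3

Partitions of 10 with every part at most 7: 38.
Partitions of 10 with no part equal to 5: 35.
|38 − 35| = 3.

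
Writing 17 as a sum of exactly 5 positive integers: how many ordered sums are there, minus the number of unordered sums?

Compositions: C(16,4) = 1820.
Unordered (partitions into 5 parts): 47.
Difference: 1820 − 47 = 1773.

1773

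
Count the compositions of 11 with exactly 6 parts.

252

Equivalently, choose which 5 of the 10 gaps become plus signs: C(10,5) = 252.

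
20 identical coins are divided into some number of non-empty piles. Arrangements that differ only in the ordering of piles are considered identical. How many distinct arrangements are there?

Enumerating by decreasing first part gives 627 partitions in all.

627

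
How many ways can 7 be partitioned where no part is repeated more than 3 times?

They are:
7
6,1
5,2
5,1,1
4,3
4,2,1
4,1,1,1
3,3,1
3,2,2
3,2,1,1
2,2,2,1
2,2,1,1,1

12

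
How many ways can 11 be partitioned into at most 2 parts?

6

The partitions of 11 that satisfy the conditions:
11
1+10
2+9
3+8
4+7
5+6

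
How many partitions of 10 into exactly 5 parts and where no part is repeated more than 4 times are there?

The partitions of 10 that satisfy the conditions:
6,1,1,1,1
5,2,1,1,1
4,3,1,1,1
4,2,2,1,1
3,3,2,1,1
3,2,2,2,1

6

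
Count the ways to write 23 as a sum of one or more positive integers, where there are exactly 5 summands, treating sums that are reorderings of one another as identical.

Counting exhaustively, 141 partitions satisfy the conditions.

141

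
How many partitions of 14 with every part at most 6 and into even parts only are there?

8

The partitions of 14 that satisfy the conditions:
6+6+2
6+4+4
6+4+2+2
6+2+2+2+2
4+4+4+2
4+4+2+2+2
4+2+2+2+2+2
2+2+2+2+2+2+2
That's 8 in total.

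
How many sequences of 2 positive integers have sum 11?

10

Equivalently, choose which 1 of the 10 gaps become plus signs: C(10,1) = 10.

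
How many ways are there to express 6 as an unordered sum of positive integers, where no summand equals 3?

The partitions of 6 that satisfy the conditions:
6
5 + 1
4 + 2
4 + 1 + 1
2 + 2 + 2
2 + 2 + 1 + 1
2 + 1 + 1 + 1 + 1
1 + 1 + 1 + 1 + 1 + 1
Counting gives 8.

8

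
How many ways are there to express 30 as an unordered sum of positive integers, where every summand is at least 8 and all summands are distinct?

11

Listing the qualifying partitions of 30:
30
22,8
21,9
20,10
19,11
18,12
17,13
16,14
13,9,8
12,10,8
11,10,9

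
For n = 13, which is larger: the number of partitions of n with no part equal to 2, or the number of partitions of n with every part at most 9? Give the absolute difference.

49

Partitions of 13 with no part equal to 2: 45.
Partitions of 13 with every part at most 9: 94.
|45 − 94| = 49.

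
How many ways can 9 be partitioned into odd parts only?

The partitions of 9 that satisfy the conditions:
9
7+1+1
5+3+1
5+1+1+1+1
3+3+3
3+3+1+1+1
3+1+1+1+1+1+1
1+1+1+1+1+1+1+1+1
Counting gives 8.

8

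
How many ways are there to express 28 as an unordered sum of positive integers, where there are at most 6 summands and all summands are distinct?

Systematic enumeration (by largest part, then next-largest, …) yields 221.

221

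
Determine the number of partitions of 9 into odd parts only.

They are:
9
1,1,7
1,3,5
1,1,1,1,5
3,3,3
1,1,1,3,3
1,1,1,1,1,1,3
1,1,1,1,1,1,1,1,1
Counting gives 8.

8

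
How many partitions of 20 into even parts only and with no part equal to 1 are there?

42

A partial list (first 12 by largest part):
20
18,2
16,4
16,2,2
14,6
14,4,2
14,2,2,2
12,8
12,6,2
12,4,4
12,4,2,2
12,2,2,2,2
…and 30 more, for 42 total.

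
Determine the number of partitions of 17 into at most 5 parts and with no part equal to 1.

A partial list (first 12 by largest part):
17
15 + 2
14 + 3
13 + 4
13 + 2 + 2
12 + 5
12 + 3 + 2
11 + 6
11 + 4 + 2
11 + 3 + 3
11 + 2 + 2 + 2
10 + 7
…and 43 more, for 55 total.

55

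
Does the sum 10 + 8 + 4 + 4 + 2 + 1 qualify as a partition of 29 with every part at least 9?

The parts sum to 29, and the condition 'every summand is at least 9' is violated.

No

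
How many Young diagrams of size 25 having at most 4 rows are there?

Enumerating by decreasing first part gives 185 partitions in all.

185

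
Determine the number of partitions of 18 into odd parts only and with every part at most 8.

27

There are too many to list fully; the first 12 (by largest part) are:
7,7,3,1
7,7,1,1,1,1
7,5,5,1
7,5,3,3
7,5,3,1,1,1
7,5,1,1,1,1,1,1
7,3,3,3,1,1
7,3,3,1,1,1,1,1
7,3,1,1,1,1,1,1,1,1
7,1,1,1,1,1,1,1,1,1,1,1
5,5,5,3
5,5,5,1,1,1
…and 15 more, for 27 total.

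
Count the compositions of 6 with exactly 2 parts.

5

Place 1 bars in the 5 internal gaps of a row of 6 dots: C(5,1) = 5.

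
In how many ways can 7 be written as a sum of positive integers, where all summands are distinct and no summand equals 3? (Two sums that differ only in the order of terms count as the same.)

The partitions of 7 that satisfy the conditions:
7
6, 1
5, 2
4, 2, 1
Counting gives 4.

4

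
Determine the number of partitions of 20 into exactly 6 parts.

90

There are 90 such partitions.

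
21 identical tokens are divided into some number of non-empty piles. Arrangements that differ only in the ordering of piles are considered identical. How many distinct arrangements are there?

792

Systematic enumeration (by largest part, then next-largest, …) yields 792.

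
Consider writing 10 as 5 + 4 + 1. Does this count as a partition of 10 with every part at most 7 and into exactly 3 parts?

The parts sum to 10, and the condition 'no summand exceeds 7' holds; the condition 'there are exactly 3 summands' holds.

Yes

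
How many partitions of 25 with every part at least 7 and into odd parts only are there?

The partitions of 25 that satisfy the conditions:
25
11,7,7
9,9,7

3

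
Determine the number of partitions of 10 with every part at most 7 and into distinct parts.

Listing the qualifying partitions of 10:
7 + 3
7 + 2 + 1
6 + 4
6 + 3 + 1
5 + 4 + 1
5 + 3 + 2
4 + 3 + 2 + 1

7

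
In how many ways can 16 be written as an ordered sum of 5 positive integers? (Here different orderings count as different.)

1365

A composition of 16 into 5 positive parts is chosen by placing 4 dividers among the 15 gaps between 16 units: C(15,4) = 1365.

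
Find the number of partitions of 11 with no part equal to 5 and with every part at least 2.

10

The partitions of 11 that satisfy the conditions:
11
2,9
3,8
4,7
2,2,7
2,3,6
3,4,4
2,2,3,4
2,3,3,3
2,2,2,2,3
That's 10 in total.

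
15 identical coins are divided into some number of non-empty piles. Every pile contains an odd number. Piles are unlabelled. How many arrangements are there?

There are too many to list fully; the first 12 (by largest part) are:
15
13+1+1
11+3+1
11+1+1+1+1
9+5+1
9+3+3
9+3+1+1+1
9+1+1+1+1+1+1
7+7+1
7+5+3
7+5+1+1+1
7+3+3+1+1
…and 15 more, for 27 total.

27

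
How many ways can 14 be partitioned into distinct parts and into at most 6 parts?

22

Listing the qualifying partitions of 14:
14
13, 1
12, 2
11, 3
11, 2, 1
10, 4
10, 3, 1
9, 5
9, 4, 1
9, 3, 2
8, 6
8, 5, 1
8, 4, 2
8, 3, 2, 1
7, 6, 1
7, 5, 2
7, 4, 3
7, 4, 2, 1
6, 5, 3
6, 5, 2, 1
6, 4, 3, 1
5, 4, 3, 2
Counting gives 22.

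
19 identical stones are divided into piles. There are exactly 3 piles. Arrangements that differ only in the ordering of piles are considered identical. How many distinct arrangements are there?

30

There are too many to list fully; the first 12 (by largest part) are:
17 + 1 + 1
16 + 2 + 1
15 + 3 + 1
15 + 2 + 2
14 + 4 + 1
14 + 3 + 2
13 + 5 + 1
13 + 4 + 2
13 + 3 + 3
12 + 6 + 1
12 + 5 + 2
12 + 4 + 3
…and 18 more, for 30 total.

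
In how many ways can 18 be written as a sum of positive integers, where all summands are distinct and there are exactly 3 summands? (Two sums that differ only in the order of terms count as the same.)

19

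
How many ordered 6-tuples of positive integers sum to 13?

Equivalently, choose which 5 of the 12 gaps become plus signs: C(12,5) = 792.

792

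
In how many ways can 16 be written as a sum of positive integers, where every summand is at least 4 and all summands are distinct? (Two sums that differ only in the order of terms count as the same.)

Listing the qualifying partitions of 16:
16
12 + 4
11 + 5
10 + 6
9 + 7
7 + 5 + 4
Counting gives 6.

6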